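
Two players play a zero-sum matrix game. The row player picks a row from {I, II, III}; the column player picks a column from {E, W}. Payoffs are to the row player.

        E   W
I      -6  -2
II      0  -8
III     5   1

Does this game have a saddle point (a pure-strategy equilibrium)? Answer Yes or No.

Yes

Row minima: I → -6, II → -8, III → 1; maximin = 1.
Column maxima: E → 5, W → 1; minimax = 1.
maximin = minimax = 1, so a saddle point exists.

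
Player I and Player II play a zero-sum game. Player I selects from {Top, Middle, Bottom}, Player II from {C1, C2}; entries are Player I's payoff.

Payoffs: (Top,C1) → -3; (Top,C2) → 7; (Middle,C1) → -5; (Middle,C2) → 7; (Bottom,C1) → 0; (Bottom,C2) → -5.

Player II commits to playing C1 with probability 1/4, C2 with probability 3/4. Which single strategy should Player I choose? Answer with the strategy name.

Expected payoff of Top: (1/4)·(-3) + (3/4)·7 = 9/2.
Expected payoff of Middle: (1/4)·(-5) + (3/4)·7 = 4.
Expected payoff of Bottom: (1/4)·0 + (3/4)·(-5) = -15/4.
The largest is 9/2, so Player I's best response is Top.

Top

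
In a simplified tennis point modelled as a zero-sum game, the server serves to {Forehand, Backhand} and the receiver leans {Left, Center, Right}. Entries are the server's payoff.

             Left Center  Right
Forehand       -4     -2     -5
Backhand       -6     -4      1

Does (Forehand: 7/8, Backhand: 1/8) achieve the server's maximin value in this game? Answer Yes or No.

Yes

Against Left this mix gives (7/8)·(-4) + (1/8)·(-6) = -17/4.
Against Center this mix gives (7/8)·(-2) + (1/8)·(-4) = -9/4.
Against Right this mix gives (7/8)·(-5) + (1/8)·1 = -17/4.
All of the receiver's active replies (Left, Right) yield -17/4, and no column does worse for the server. The mix makes the receiver indifferent and guarantees -17/4, so it is optimal.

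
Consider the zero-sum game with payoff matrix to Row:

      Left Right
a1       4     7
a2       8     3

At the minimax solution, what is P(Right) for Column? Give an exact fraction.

1/2

Row minima: a1 → 4, a2 → 3; maximin = 4.
Column maxima: Left → 8, Right → 7; minimax = 7.
4 ≠ 7, so there is no saddle point; optimal play is mixed.
Let Row play a1 with probability p. Expected payoff against Left: 4p + 8(1−p) = −4p + 8; against Right: 7p + 3(1−p) = 4p + 3.
Setting these equal: −4p + 8 = 4p + 3 ⇒ −8p = -5 ⇒ p = 5/8, and the value is (-4)·(5/8) + 8 = 11/2.
For Column: with q = P(Left), equating a1's and a2's payoffs gives −3q + 7 = 5q + 3 ⇒ q = 1/2.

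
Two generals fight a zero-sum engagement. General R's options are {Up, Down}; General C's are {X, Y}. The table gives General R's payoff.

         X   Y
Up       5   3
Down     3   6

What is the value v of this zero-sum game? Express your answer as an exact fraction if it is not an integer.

21/5

Row minima: Up → 3, Down → 3; maximin = 3.
Column maxima: X → 5, Y → 6; minimax = 5.
3 ≠ 5, so there is no saddle point; optimal play is mixed.
Let General R play Up with probability p. Expected payoff against X: 5p + 3(1−p) = 2p + 3; against Y: 3p + 6(1−p) = −3p + 6.
Setting these equal: 2p + 3 = −3p + 6 ⇒ 5p = 3 ⇒ p = 3/5, and the value is (2)·(3/5) + 3 = 21/5.
For General C: with q = P(X), equating Up's and Down's payoffs gives 2q + 3 = −3q + 6 ⇒ q = 3/5.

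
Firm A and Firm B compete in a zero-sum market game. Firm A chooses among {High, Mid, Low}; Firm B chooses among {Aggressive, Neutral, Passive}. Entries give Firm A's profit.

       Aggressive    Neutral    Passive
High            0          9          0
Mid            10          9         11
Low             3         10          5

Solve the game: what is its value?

Row minima: High → 0, Mid → 9, Low → 3; maximin = 9.
Column maxima: Aggressive → 10, Neutral → 10, Passive → 11; minimax = 10.
9 ≠ 10, so there is no saddle point; optimal play is mixed.
High is strictly dominated by Low, so Firm A never plays it.
With High eliminated, Passive is strictly dominated by Aggressive (it gives Firm A strictly more in every remaining row), so Firm B never plays it.
On the remaining 2×2 (Mid, Low vs Aggressive, Neutral):
Let Firm A play Mid with probability p. Expected payoff against Aggressive: 10p + 3(1−p) = 7p + 3; against Neutral: 9p + 10(1−p) = −p + 10.
Setting these equal: 7p + 3 = −p + 10 ⇒ 8p = 7 ⇒ p = 7/8, and the value is (7)·(7/8) + 3 = 73/8.
For Firm B: with q = P(Aggressive), equating Mid's and Low's payoffs gives q + 9 = −7q + 10 ⇒ q = 1/8.

73/8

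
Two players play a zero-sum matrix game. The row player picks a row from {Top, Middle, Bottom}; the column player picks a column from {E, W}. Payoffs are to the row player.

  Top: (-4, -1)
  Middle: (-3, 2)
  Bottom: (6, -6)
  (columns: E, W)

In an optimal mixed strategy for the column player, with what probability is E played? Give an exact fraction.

Row minima: Top → -4, Middle → -3, Bottom → -6; maximin = -3.
Column maxima: E → 6, W → 2; minimax = 2.
-3 ≠ 2, so there is no saddle point; optimal play is mixed.
Top is strictly dominated by Middle, so the row player never plays it.
On the remaining 2×2 (Middle, Bottom vs E, W):
Let the row player play Middle with probability p. Expected payoff against E: (-3)p + 6(1−p) = −9p + 6; against W: 2p + (-6)(1−p) = 8p − 6.
Setting these equal: −9p + 6 = 8p − 6 ⇒ −17p = -12 ⇒ p = 12/17, and the value is (-9)·(12/17) + 6 = -6/17.
For the column player: with q = P(E), equating Middle's and Bottom's payoffs gives −5q + 2 = 12q − 6 ⇒ q = 8/17.

8/17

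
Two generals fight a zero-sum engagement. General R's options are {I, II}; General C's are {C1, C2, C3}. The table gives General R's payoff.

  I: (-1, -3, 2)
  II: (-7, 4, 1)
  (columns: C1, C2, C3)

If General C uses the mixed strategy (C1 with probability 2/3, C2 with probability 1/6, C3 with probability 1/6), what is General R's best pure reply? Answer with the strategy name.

Expected payoff of I: (2/3)·(-1) + (1/6)·(-3) + (1/6)·2 = -5/6.
Expected payoff of II: (2/3)·(-7) + (1/6)·4 + (1/6)·1 = -23/6.
The largest is -5/6, so General R's best response is I.

I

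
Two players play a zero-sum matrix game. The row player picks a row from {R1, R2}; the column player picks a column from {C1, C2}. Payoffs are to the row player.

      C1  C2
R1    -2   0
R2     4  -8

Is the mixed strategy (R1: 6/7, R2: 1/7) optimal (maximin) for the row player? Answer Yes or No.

Against C1 this mix gives (6/7)·(-2) + (1/7)·4 = -8/7.
Against C2 this mix gives (6/7)·0 + (1/7)·(-8) = -8/7.
All of the column player's active replies (C1, C2) yield -8/7, and no column does worse for the row player. The mix makes the column player indifferent and guarantees -8/7, so it is optimal.

Yes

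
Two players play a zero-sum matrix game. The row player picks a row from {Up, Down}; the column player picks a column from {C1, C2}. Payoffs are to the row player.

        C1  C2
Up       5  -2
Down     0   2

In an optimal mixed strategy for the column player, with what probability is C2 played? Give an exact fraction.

Row minima: Up → -2, Down → 0; maximin = 0.
Column maxima: C1 → 5, C2 → 2; minimax = 2.
0 ≠ 2, so there is no saddle point; optimal play is mixed.
Let the row player play Up with probability p. Expected payoff against C1: 5p + 0(1−p) = 5p; against C2: (-2)p + 2(1−p) = −4p + 2.
Setting these equal: 5p = −4p + 2 ⇒ 9p = 2 ⇒ p = 2/9, and the value is (5)·(2/9) = 10/9.
For the column player: with q = P(C1), equating Up's and Down's payoffs gives 7q − 2 = −2q + 2 ⇒ q = 4/9.

5/9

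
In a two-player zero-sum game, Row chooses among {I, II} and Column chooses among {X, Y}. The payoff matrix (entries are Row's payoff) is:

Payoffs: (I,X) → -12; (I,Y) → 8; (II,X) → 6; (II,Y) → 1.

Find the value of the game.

Row minima: I → -12, II → 1; maximin = 1.
Column maxima: X → 6, Y → 8; minimax = 6.
1 ≠ 6, so there is no saddle point; optimal play is mixed.
Let Row play I with probability p. Expected payoff against X: (-12)p + 6(1−p) = −18p + 6; against Y: 8p + 1(1−p) = 7p + 1.
Setting these equal: −18p + 6 = 7p + 1 ⇒ −25p = -5 ⇒ p = 1/5, and the value is (-18)·(1/5) + 6 = 12/5.
For Column: with q = P(X), equating I's and II's payoffs gives −20q + 8 = 5q + 1 ⇒ q = 7/25.

12/5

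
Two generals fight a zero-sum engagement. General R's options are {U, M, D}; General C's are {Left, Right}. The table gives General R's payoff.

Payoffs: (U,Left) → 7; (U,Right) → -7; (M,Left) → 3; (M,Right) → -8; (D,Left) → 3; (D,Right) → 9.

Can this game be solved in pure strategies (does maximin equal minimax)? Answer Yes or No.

Row minima: U → -7, M → -8, D → 3; maximin = 3.
Column maxima: Left → 7, Right → 9; minimax = 7.
3 ≠ 7, so no pure-strategy equilibrium exists.

No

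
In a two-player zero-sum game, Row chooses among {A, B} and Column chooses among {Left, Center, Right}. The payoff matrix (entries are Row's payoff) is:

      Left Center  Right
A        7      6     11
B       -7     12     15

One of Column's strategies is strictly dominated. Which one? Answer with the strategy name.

Left holds Row's payoff strictly below Right in every row: 7 < 11, -7 < 15.
So Right is strictly dominated for Column.

Right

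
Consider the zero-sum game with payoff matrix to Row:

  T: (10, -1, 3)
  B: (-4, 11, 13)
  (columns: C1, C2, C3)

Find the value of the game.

Row minima: T → -1, B → -4; maximin = -1.
Column maxima: C1 → 10, C2 → 11, C3 → 13; minimax = 10.
-1 ≠ 10, so there is no saddle point; optimal play is mixed.
C3 is strictly dominated by C2 (it gives Row strictly more in every row), so Column never plays it.
On the remaining 2×2 (T, B vs C1, C2):
Let Row play T with probability p. Expected payoff against C1: 10p + (-4)(1−p) = 14p − 4; against C2: (-1)p + 11(1−p) = −12p + 11.
Setting these equal: 14p − 4 = −12p + 11 ⇒ 26p = 15 ⇒ p = 15/26, and the value is (14)·(15/26) − 4 = 53/13.
For Column: with q = P(C1), equating T's and B's payoffs gives 11q − 1 = −15q + 11 ⇒ q = 6/13.

53/13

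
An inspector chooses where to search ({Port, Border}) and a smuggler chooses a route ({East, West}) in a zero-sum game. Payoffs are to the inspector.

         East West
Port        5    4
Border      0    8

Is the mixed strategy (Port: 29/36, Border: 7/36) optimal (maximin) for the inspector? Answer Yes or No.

No

Against East this mix gives (29/36)·5 + (7/36)·0 = 145/36.
Against West this mix gives (29/36)·4 + (7/36)·8 = 43/9.
The smuggler will play East, holding the inspector to 145/36. Shifting weight toward the row that does better against East would raise this floor (the equalizing mix achieves 40/9 against both East and West), so the proposed strategy is not optimal.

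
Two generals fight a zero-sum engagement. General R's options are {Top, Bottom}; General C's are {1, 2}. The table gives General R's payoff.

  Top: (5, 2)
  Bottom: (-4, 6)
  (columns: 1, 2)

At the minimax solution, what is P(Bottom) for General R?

3/13

Row minima: Top → 2, Bottom → -4; maximin = 2.
Column maxima: 1 → 5, 2 → 6; minimax = 5.
2 ≠ 5, so there is no saddle point; optimal play is mixed.
Let General R play Top with probability p. Expected payoff against 1: 5p + (-4)(1−p) = 9p − 4; against 2: 2p + 6(1−p) = −4p + 6.
Setting these equal: 9p − 4 = −4p + 6 ⇒ 13p = 10 ⇒ p = 10/13, and the value is (9)·(10/13) − 4 = 38/13.
For General C: with q = P(1), equating Top's and Bottom's payoffs gives 3q + 2 = −10q + 6 ⇒ q = 4/13.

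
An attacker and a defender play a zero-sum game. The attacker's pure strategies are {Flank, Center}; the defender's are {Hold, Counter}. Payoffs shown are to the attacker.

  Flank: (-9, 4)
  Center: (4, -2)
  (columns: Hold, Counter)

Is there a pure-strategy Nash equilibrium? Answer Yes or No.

Row minima: Flank → -9, Center → -2; maximin = -2.
Column maxima: Hold → 4, Counter → 4; minimax = 4.
-2 ≠ 4, so no pure-strategy equilibrium exists.

No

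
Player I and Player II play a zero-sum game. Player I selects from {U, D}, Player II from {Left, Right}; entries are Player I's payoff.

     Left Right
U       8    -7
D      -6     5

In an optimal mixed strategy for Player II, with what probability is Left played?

6/13

Row minima: U → -7, D → -6; maximin = -6.
Column maxima: Left → 8, Right → 5; minimax = 5.
-6 ≠ 5, so there is no saddle point; optimal play is mixed.
Let Player I play U with probability p. Expected payoff against Left: 8p + (-6)(1−p) = 14p − 6; against Right: (-7)p + 5(1−p) = −12p + 5.
Setting these equal: 14p − 6 = −12p + 5 ⇒ 26p = 11 ⇒ p = 11/26, and the value is (14)·(11/26) − 6 = -1/13.
For Player II: with q = P(Left), equating U's and D's payoffs gives 15q − 7 = −11q + 5 ⇒ q = 6/13.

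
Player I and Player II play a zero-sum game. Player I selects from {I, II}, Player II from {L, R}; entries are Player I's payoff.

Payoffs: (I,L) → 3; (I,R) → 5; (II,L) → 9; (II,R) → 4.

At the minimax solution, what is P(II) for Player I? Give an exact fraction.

Row minima: I → 3, II → 4; maximin = 4.
Column maxima: L → 9, R → 5; minimax = 5.
4 ≠ 5, so there is no saddle point; optimal play is mixed.
Let Player I play I with probability p. Expected payoff against L: 3p + 9(1−p) = −6p + 9; against R: 5p + 4(1−p) = p + 4.
Setting these equal: −6p + 9 = p + 4 ⇒ −7p = -5 ⇒ p = 5/7, and the value is (-6)·(5/7) + 9 = 33/7.
For Player II: with q = P(L), equating I's and II's payoffs gives −2q + 5 = 5q + 4 ⇒ q = 1/7.

2/7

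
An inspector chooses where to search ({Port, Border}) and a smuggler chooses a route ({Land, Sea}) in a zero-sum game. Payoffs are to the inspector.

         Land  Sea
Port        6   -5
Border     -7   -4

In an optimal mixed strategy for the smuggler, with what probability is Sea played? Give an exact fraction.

Row minima: Port → -5, Border → -7; maximin = -5.
Column maxima: Land → 6, Sea → -4; minimax = -4.
-5 ≠ -4, so there is no saddle point; optimal play is mixed.
Let the inspector play Port with probability p. Expected payoff against Land: 6p + (-7)(1−p) = 13p − 7; against Sea: (-5)p + (-4)(1−p) = −p − 4.
Setting these equal: 13p − 7 = −p − 4 ⇒ 14p = 3 ⇒ p = 3/14, and the value is (13)·(3/14) − 7 = -59/14.
For the smuggler: with q = P(Land), equating Port's and Border's payoffs gives 11q − 5 = −3q − 4 ⇒ q = 1/14.

13/14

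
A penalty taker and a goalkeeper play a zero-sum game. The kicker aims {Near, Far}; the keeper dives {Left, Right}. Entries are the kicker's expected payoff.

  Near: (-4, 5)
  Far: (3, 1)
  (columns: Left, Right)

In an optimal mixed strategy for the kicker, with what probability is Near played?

2/11

Row minima: Near → -4, Far → 1; maximin = 1.
Column maxima: Left → 3, Right → 5; minimax = 3.
1 ≠ 3, so there is no saddle point; optimal play is mixed.
Let the kicker play Near with probability p. Expected payoff against Left: (-4)p + 3(1−p) = −7p + 3; against Right: 5p + 1(1−p) = 4p + 1.
Setting these equal: −7p + 3 = 4p + 1 ⇒ −11p = -2 ⇒ p = 2/11, and the value is (-7)·(2/11) + 3 = 19/11.
For the keeper: with q = P(Left), equating Near's and Far's payoffs gives −9q + 5 = 2q + 1 ⇒ q = 4/11.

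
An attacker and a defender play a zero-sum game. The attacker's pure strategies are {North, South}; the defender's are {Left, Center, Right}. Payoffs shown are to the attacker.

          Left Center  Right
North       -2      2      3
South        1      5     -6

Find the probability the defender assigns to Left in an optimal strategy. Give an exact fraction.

Row minima: North → -2, South → -6; maximin = -2.
Column maxima: Left → 1, Center → 5, Right → 3; minimax = 1.
-2 ≠ 1, so there is no saddle point; optimal play is mixed.
Center is strictly dominated by Left (it gives the attacker strictly more in every row), so the defender never plays it.
On the remaining 2×2 (North, South vs Left, Right):
Let the attacker play North with probability p. Expected payoff against Left: (-2)p + 1(1−p) = −3p + 1; against Right: 3p + (-6)(1−p) = 9p − 6.
Setting these equal: −3p + 1 = 9p − 6 ⇒ −12p = -7 ⇒ p = 7/12, and the value is (-3)·(7/12) + 1 = -3/4.
For the defender: with q = P(Left), equating North's and South's payoffs gives −5q + 3 = 7q − 6 ⇒ q = 3/4.

3/4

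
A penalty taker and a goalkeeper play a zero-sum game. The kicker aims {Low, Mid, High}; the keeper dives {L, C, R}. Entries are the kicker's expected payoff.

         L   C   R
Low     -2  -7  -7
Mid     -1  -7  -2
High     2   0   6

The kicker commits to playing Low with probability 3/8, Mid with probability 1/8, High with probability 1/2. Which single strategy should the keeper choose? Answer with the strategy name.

If the keeper plays L, the kicker's expected payoff is (3/8)·(-2) + (1/8)·(-1) + (1/2)·2 = 1/8.
If the keeper plays C, the kicker's expected payoff is (3/8)·(-7) + (1/8)·(-7) + (1/2)·0 = -7/2.
If the keeper plays R, the kicker's expected payoff is (3/8)·(-7) + (1/8)·(-2) + (1/2)·6 = 1/8.
The keeper minimizes the kicker's payoff; the smallest is -7/2, so the best response is C.

C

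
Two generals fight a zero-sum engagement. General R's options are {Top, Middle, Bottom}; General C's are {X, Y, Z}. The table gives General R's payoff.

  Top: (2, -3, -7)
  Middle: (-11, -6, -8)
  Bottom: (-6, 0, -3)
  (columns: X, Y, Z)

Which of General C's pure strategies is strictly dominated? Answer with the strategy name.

Z holds General R's payoff strictly below Y in every row: -7 < -3, -8 < -6, -3 < 0.
So Y is strictly dominated for General C.

Y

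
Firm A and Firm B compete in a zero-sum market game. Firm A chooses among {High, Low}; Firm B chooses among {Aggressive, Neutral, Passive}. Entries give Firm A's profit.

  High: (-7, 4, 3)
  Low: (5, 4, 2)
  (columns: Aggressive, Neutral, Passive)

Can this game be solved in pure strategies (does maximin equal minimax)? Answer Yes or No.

Row minima: High → -7, Low → 2; maximin = 2.
Column maxima: Aggressive → 5, Neutral → 4, Passive → 3; minimax = 3.
2 ≠ 3, so no pure-strategy equilibrium exists.

No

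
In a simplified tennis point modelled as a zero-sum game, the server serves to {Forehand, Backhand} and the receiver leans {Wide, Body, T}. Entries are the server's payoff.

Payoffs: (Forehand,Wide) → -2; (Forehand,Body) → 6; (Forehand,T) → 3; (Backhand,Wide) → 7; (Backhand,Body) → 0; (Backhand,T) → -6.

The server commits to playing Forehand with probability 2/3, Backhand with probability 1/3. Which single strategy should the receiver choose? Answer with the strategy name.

If the receiver plays Wide, the server's expected payoff is (2/3)·(-2) + (1/3)·7 = 1.
If the receiver plays Body, the server's expected payoff is (2/3)·6 + (1/3)·0 = 4.
If the receiver plays T, the server's expected payoff is (2/3)·3 + (1/3)·(-6) = 0.
The receiver minimizes the server's payoff; the smallest is 0, so the best response is T.

T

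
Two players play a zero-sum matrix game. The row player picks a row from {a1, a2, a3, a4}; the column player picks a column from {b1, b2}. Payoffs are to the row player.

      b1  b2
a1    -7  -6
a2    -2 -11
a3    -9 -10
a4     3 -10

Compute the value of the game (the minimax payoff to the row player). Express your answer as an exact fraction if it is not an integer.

-44/7

Row minima: a1 → -7, a2 → -11, a3 → -10, a4 → -10; maximin = -7.
Column maxima: b1 → 3, b2 → -6; minimax = -6.
-7 ≠ -6, so there is no saddle point; optimal play is mixed.
a2 is strictly dominated by a4, so the row player never plays it.
a3 is strictly dominated by a1, so the row player never plays it.
On the remaining 2×2 (a1, a4 vs b1, b2):
Let the row player play a1 with probability p. Expected payoff against b1: (-7)p + 3(1−p) = −10p + 3; against b2: (-6)p + (-10)(1−p) = 4p − 10.
Setting these equal: −10p + 3 = 4p − 10 ⇒ −14p = -13 ⇒ p = 13/14, and the value is (-10)·(13/14) + 3 = -44/7.
For the column player: with q = P(b1), equating a1's and a4's payoffs gives −q − 6 = 13q − 10 ⇒ q = 2/7.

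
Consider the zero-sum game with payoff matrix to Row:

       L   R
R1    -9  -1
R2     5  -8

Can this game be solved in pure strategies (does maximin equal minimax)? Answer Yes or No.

No

Row minima: R1 → -9, R2 → -8; maximin = -8.
Column maxima: L → 5, R → -1; minimax = -1.
-8 ≠ -1, so no pure-strategy equilibrium exists.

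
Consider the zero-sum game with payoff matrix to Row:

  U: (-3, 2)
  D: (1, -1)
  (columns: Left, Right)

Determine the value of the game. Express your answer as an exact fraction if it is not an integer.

Row minima: U → -3, D → -1; maximin = -1.
Column maxima: Left → 1, Right → 2; minimax = 1.
-1 ≠ 1, so there is no saddle point; optimal play is mixed.
Let Row play U with probability p. Expected payoff against Left: (-3)p + 1(1−p) = −4p + 1; against Right: 2p + (-1)(1−p) = 3p − 1.
Setting these equal: −4p + 1 = 3p − 1 ⇒ −7p = -2 ⇒ p = 2/7, and the value is (-4)·(2/7) + 1 = -1/7.
For Column: with q = P(Left), equating U's and D's payoffs gives −5q + 2 = 2q − 1 ⇒ q = 3/7.

-1/7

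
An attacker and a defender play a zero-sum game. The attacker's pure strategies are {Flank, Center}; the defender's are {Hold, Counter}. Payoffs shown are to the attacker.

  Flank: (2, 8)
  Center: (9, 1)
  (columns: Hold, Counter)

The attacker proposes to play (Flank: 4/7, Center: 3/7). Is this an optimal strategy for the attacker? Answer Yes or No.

Yes

Against Hold this mix gives (4/7)·2 + (3/7)·9 = 5.
Against Counter this mix gives (4/7)·8 + (3/7)·1 = 5.
All of the defender's active replies (Hold, Counter) yield 5, and no column does worse for the attacker. The mix makes the defender indifferent and guarantees 5, so it is optimal.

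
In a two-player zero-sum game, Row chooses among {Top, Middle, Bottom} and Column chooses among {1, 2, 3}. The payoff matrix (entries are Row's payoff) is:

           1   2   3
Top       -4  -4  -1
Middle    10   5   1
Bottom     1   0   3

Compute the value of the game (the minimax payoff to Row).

15/7

Row minima: Top → -4, Middle → 1, Bottom → 0; maximin = 1.
Column maxima: 1 → 10, 2 → 5, 3 → 3; minimax = 3.
1 ≠ 3, so there is no saddle point; optimal play is mixed.
Top is strictly dominated by Middle, so Row never plays it.
With Top eliminated, 1 is strictly dominated by 2 (it gives Row strictly more in every remaining row), so Column never plays it.
On the remaining 2×2 (Middle, Bottom vs 2, 3):
Let Row play Middle with probability p. Expected payoff against 2: 5p + 0(1−p) = 5p; against 3: 1p + 3(1−p) = −2p + 3.
Setting these equal: 5p = −2p + 3 ⇒ 7p = 3 ⇒ p = 3/7, and the value is (5)·(3/7) = 15/7.
For Column: with q = P(2), equating Middle's and Bottom's payoffs gives 4q + 1 = −3q + 3 ⇒ q = 2/7.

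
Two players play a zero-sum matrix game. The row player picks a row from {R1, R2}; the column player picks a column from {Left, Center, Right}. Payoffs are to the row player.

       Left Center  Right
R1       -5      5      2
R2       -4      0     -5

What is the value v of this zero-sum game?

-33/8

Row minima: R1 → -5, R2 → -5; maximin = -5.
Column maxima: Left → -4, Center → 5, Right → 2; minimax = -4.
-5 ≠ -4, so there is no saddle point; optimal play is mixed.
Center is strictly dominated by Left (it gives the row player strictly more in every row), so the column player never plays it.
On the remaining 2×2 (R1, R2 vs Left, Right):
Let the row player play R1 with probability p. Expected payoff against Left: (-5)p + (-4)(1−p) = −p − 4; against Right: 2p + (-5)(1−p) = 7p − 5.
Setting these equal: −p − 4 = 7p − 5 ⇒ −8p = -1 ⇒ p = 1/8, and the value is (-1)·(1/8) − 4 = -33/8.
For the column player: with q = P(Left), equating R1's and R2's payoffs gives −7q + 2 = q − 5 ⇒ q = 7/8.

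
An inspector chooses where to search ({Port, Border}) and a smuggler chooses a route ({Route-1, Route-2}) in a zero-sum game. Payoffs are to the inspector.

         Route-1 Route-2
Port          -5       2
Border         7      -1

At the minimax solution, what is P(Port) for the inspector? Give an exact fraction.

8/15

Row minima: Port → -5, Border → -1; maximin = -1.
Column maxima: Route-1 → 7, Route-2 → 2; minimax = 2.
-1 ≠ 2, so there is no saddle point; optimal play is mixed.
Let the inspector play Port with probability p. Expected payoff against Route-1: (-5)p + 7(1−p) = −12p + 7; against Route-2: 2p + (-1)(1−p) = 3p − 1.
Setting these equal: −12p + 7 = 3p − 1 ⇒ −15p = -8 ⇒ p = 8/15, and the value is (-12)·(8/15) + 7 = 3/5.
For the smuggler: with q = P(Route-1), equating Port's and Border's payoffs gives −7q + 2 = 8q − 1 ⇒ q = 1/5.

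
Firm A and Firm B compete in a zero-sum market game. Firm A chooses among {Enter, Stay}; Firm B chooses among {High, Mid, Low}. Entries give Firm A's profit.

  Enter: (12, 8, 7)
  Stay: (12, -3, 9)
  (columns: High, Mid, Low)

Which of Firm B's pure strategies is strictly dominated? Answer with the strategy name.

High

Mid holds Firm A's payoff strictly below High in every row: 8 < 12, -3 < 12.
So High is strictly dominated for Firm B.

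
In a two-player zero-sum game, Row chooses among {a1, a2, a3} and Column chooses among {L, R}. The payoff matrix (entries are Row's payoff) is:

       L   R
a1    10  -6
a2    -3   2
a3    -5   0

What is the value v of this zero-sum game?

2/21

Row minima: a1 → -6, a2 → -3, a3 → -5; maximin = -3.
Column maxima: L → 10, R → 2; minimax = 2.
-3 ≠ 2, so there is no saddle point; optimal play is mixed.
a3 is strictly dominated by a2, so Row never plays it.
On the remaining 2×2 (a1, a2 vs L, R):
Let Row play a1 with probability p. Expected payoff against L: 10p + (-3)(1−p) = 13p − 3; against R: (-6)p + 2(1−p) = −8p + 2.
Setting these equal: 13p − 3 = −8p + 2 ⇒ 21p = 5 ⇒ p = 5/21, and the value is (13)·(5/21) − 3 = 2/21.
For Column: with q = P(L), equating a1's and a2's payoffs gives 16q − 6 = −5q + 2 ⇒ q = 8/21.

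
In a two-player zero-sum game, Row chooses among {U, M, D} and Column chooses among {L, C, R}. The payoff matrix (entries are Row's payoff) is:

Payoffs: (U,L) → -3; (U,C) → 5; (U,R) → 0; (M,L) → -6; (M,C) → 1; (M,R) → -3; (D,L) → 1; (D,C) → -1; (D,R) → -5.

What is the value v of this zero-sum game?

-5/3

Row minima: U → -3, M → -6, D → -5; maximin = -3.
Column maxima: L → 1, C → 5, R → 0; minimax = 0.
-3 ≠ 0, so there is no saddle point; optimal play is mixed.
M is strictly dominated by U, so Row never plays it.
C is strictly dominated by R (it gives Row strictly more in every row), so Column never plays it.
On the remaining 2×2 (U, D vs L, R):
Let Row play U with probability p. Expected payoff against L: (-3)p + 1(1−p) = −4p + 1; against R: 0p + (-5)(1−p) = 5p − 5.
Setting these equal: −4p + 1 = 5p − 5 ⇒ −9p = -6 ⇒ p = 2/3, and the value is (-4)·(2/3) + 1 = -5/3.
For Column: with q = P(L), equating U's and D's payoffs gives −3q = 6q − 5 ⇒ q = 5/9.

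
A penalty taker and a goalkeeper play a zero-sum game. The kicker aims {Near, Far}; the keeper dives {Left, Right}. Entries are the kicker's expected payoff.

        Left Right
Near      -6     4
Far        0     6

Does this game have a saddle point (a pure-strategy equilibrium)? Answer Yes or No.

Row minima: Near → -6, Far → 0; maximin = 0.
Column maxima: Left → 0, Right → 6; minimax = 0.
maximin = minimax = 0, so a saddle point exists.

Yes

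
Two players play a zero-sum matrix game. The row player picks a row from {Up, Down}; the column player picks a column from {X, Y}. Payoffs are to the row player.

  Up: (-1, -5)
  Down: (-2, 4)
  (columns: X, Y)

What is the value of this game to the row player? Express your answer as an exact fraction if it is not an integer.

-7/5

Row minima: Up → -5, Down → -2; maximin = -2.
Column maxima: X → -1, Y → 4; minimax = -1.
-2 ≠ -1, so there is no saddle point; optimal play is mixed.
Let the row player play Up with probability p. Expected payoff against X: (-1)p + (-2)(1−p) = p − 2; against Y: (-5)p + 4(1−p) = −9p + 4.
Setting these equal: p − 2 = −9p + 4 ⇒ 10p = 6 ⇒ p = 3/5, and the value is (1)·(3/5) − 2 = -7/5.
For the column player: with q = P(X), equating Up's and Down's payoffs gives 4q − 5 = −6q + 4 ⇒ q = 9/10.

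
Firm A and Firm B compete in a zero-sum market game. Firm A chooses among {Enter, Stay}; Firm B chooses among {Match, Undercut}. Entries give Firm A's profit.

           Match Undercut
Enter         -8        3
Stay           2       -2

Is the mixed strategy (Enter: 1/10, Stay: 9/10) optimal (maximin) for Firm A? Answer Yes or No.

No

Against Match this mix gives (1/10)·(-8) + (9/10)·2 = 1.
Against Undercut this mix gives (1/10)·3 + (9/10)·(-2) = -3/2.
Firm B will play Undercut, holding Firm A to -3/2. Shifting weight toward the row that does better against Undercut would raise this floor (the equalizing mix achieves -2/3 against both Undercut and Match), so the proposed strategy is not optimal.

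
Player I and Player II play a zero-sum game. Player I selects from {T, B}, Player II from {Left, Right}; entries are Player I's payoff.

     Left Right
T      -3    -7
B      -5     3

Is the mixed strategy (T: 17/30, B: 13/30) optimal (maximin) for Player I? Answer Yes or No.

Against Left this mix gives (17/30)·(-3) + (13/30)·(-5) = -58/15.
Against Right this mix gives (17/30)·(-7) + (13/30)·3 = -8/3.
Player II will play Left, holding Player I to -58/15. Shifting weight toward the row that does better against Left would raise this floor (the equalizing mix achieves -11/3 against both Left and Right), so the proposed strategy is not optimal.

No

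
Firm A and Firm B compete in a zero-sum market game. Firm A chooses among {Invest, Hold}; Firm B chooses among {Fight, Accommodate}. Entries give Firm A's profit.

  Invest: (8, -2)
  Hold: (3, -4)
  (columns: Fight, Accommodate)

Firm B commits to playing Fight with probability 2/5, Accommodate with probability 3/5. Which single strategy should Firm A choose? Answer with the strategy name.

Invest

Expected payoff of Invest: (2/5)·8 + (3/5)·(-2) = 2.
Expected payoff of Hold: (2/5)·3 + (3/5)·(-4) = -6/5.
The largest is 2, so Firm A's best response is Invest.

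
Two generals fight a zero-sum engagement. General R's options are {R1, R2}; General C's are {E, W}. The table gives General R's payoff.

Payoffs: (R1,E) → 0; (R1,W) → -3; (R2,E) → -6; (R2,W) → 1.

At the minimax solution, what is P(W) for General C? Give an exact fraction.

Row minima: R1 → -3, R2 → -6; maximin = -3.
Column maxima: E → 0, W → 1; minimax = 0.
-3 ≠ 0, so there is no saddle point; optimal play is mixed.
Let General R play R1 with probability p. Expected payoff against E: 0p + (-6)(1−p) = 6p − 6; against W: (-3)p + 1(1−p) = −4p + 1.
Setting these equal: 6p − 6 = −4p + 1 ⇒ 10p = 7 ⇒ p = 7/10, and the value is (6)·(7/10) − 6 = -9/5.
For General C: with q = P(E), equating R1's and R2's payoffs gives 3q − 3 = −7q + 1 ⇒ q = 2/5.

3/5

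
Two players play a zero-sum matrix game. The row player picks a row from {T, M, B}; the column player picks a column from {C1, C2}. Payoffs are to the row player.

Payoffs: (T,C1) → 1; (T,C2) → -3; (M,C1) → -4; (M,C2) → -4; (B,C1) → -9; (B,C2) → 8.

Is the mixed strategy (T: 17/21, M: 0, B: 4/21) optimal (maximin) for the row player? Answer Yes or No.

Yes

Against C1 this mix gives (17/21)·1 + (4/21)·(-9) = -19/21.
Against C2 this mix gives (17/21)·(-3) + (4/21)·8 = -19/21.
All of the column player's active replies (C1, C2) yield -19/21, and no column does worse for the row player. The mix makes the column player indifferent and guarantees -19/21, so it is optimal.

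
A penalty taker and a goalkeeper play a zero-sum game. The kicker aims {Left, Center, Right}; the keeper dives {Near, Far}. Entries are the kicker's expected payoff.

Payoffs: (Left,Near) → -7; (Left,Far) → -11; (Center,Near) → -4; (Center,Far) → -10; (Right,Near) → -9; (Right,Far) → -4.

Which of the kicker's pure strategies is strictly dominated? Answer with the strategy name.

Center gives a strictly higher payoff than Left against every column: -4 > -7, -10 > -11.
So Left is strictly dominated and the kicker never plays it.

Left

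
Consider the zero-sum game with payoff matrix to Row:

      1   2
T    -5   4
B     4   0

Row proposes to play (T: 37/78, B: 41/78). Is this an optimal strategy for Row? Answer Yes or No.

Against 1 this mix gives (37/78)·(-5) + (41/78)·4 = -7/26.
Against 2 this mix gives (37/78)·4 + (41/78)·0 = 74/39.
Column will play 1, holding Row to -7/26. Shifting weight toward the row that does better against 1 would raise this floor (the equalizing mix achieves 16/13 against both 1 and 2), so the proposed strategy is not optimal.

No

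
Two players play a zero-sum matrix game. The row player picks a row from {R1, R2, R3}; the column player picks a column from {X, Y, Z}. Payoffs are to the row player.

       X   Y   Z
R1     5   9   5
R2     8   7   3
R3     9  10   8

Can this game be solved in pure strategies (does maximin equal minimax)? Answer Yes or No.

Yes

Row minima: R1 → 5, R2 → 3, R3 → 8; maximin = 8.
Column maxima: X → 9, Y → 10, Z → 8; minimax = 8.
maximin = minimax = 8, so a saddle point exists.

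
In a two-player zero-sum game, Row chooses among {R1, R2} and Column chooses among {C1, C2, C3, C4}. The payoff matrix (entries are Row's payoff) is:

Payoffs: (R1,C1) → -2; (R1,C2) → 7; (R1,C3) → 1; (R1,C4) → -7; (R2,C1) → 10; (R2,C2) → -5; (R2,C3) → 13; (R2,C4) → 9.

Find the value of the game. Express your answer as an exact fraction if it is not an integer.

1

Row minima: R1 → -7, R2 → -5; maximin = -5.
Column maxima: C1 → 10, C2 → 7, C3 → 13, C4 → 9; minimax = 7.
-5 ≠ 7, so there is no saddle point; optimal play is mixed.
C1 is strictly dominated by C4 (it gives Row strictly more in every row), so Column never plays it.
C3 is strictly dominated by C4 (it gives Row strictly more in every row), so Column never plays it.
On the remaining 2×2 (R1, R2 vs C2, C4):
Let Row play R1 with probability p. Expected payoff against C2: 7p + (-5)(1−p) = 12p − 5; against C4: (-7)p + 9(1−p) = −16p + 9.
Setting these equal: 12p − 5 = −16p + 9 ⇒ 28p = 14 ⇒ p = 1/2, and the value is (12)·(1/2) − 5 = 1.
For Column: with q = P(C2), equating R1's and R2's payoffs gives 14q − 7 = −14q + 9 ⇒ q = 4/7.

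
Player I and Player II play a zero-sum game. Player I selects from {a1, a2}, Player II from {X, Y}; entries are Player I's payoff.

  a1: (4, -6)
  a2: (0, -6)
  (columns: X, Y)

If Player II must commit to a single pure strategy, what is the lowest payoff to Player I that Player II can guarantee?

Column maxima: X → 4, Y → -6.
The smallest of these is -6.

-6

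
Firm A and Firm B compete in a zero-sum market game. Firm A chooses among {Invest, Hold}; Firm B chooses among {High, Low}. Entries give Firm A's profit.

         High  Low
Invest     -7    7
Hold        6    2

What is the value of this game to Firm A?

28/9

Row minima: Invest → -7, Hold → 2; maximin = 2.
Column maxima: High → 6, Low → 7; minimax = 6.
2 ≠ 6, so there is no saddle point; optimal play is mixed.
Let Firm A play Invest with probability p. Expected payoff against High: (-7)p + 6(1−p) = −13p + 6; against Low: 7p + 2(1−p) = 5p + 2.
Setting these equal: −13p + 6 = 5p + 2 ⇒ −18p = -4 ⇒ p = 2/9, and the value is (-13)·(2/9) + 6 = 28/9.
For Firm B: with q = P(High), equating Invest's and Hold's payoffs gives −14q + 7 = 4q + 2 ⇒ q = 5/18.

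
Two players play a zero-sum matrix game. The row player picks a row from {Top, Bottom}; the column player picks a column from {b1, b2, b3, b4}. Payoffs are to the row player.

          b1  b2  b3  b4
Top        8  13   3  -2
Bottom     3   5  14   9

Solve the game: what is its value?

Row minima: Top → -2, Bottom → 3; maximin = 3.
Column maxima: b1 → 8, b2 → 13, b3 → 14, b4 → 9; minimax = 8.
3 ≠ 8, so there is no saddle point; optimal play is mixed.
b2 is strictly dominated by b1 (it gives the row player strictly more in every row), so the column player never plays it.
b3 is strictly dominated by b4 (it gives the row player strictly more in every row), so the column player never plays it.
On the remaining 2×2 (Top, Bottom vs b1, b4):
Let the row player play Top with probability p. Expected payoff against b1: 8p + 3(1−p) = 5p + 3; against b4: (-2)p + 9(1−p) = −11p + 9.
Setting these equal: 5p + 3 = −11p + 9 ⇒ 16p = 6 ⇒ p = 3/8, and the value is (5)·(3/8) + 3 = 39/8.
For the column player: with q = P(b1), equating Top's and Bottom's payoffs gives 10q − 2 = −6q + 9 ⇒ q = 11/16.

39/8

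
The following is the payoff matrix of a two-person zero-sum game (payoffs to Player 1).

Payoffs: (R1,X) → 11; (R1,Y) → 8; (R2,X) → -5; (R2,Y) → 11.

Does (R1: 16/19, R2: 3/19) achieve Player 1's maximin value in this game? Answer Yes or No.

Against X this mix gives (16/19)·11 + (3/19)·(-5) = 161/19.
Against Y this mix gives (16/19)·8 + (3/19)·11 = 161/19.
All of Player 2's active replies (X, Y) yield 161/19, and no column does worse for Player 1. The mix makes Player 2 indifferent and guarantees 161/19, so it is optimal.

Yes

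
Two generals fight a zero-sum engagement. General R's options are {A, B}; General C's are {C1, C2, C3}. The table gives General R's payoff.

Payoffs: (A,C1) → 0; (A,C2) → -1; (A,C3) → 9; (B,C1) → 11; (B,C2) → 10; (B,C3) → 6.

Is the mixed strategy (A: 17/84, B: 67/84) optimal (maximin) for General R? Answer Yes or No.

Against C1 this mix gives (17/84)·0 + (67/84)·11 = 737/84.
Against C2 this mix gives (17/84)·(-1) + (67/84)·10 = 653/84.
Against C3 this mix gives (17/84)·9 + (67/84)·6 = 185/28.
General C will play C3, holding General R to 185/28. Shifting weight toward the row that does better against C3 would raise this floor (the equalizing mix achieves 48/7 against both C3 and C2), so the proposed strategy is not optimal.

No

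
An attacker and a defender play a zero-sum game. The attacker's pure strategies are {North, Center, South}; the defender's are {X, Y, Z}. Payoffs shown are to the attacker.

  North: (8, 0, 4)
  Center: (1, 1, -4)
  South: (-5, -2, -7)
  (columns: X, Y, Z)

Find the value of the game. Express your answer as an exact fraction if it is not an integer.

Row minima: North → 0, Center → -4, South → -7; maximin = 0.
Column maxima: X → 8, Y → 1, Z → 4; minimax = 1.
0 ≠ 1, so there is no saddle point; optimal play is mixed.
South is strictly dominated by North, so the attacker never plays it.
X is strictly dominated by Z (it gives the attacker strictly more in every row), so the defender never plays it.
On the remaining 2×2 (North, Center vs Y, Z):
Let the attacker play North with probability p. Expected payoff against Y: 0p + 1(1−p) = −p + 1; against Z: 4p + (-4)(1−p) = 8p − 4.
Setting these equal: −p + 1 = 8p − 4 ⇒ −9p = -5 ⇒ p = 5/9, and the value is (-1)·(5/9) + 1 = 4/9.
For the defender: with q = P(Y), equating North's and Center's payoffs gives −4q + 4 = 5q − 4 ⇒ q = 8/9.

4/9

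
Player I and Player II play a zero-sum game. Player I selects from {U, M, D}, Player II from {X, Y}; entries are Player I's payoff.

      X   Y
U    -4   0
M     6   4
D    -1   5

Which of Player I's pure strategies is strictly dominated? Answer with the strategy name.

M gives a strictly higher payoff than U against every column: 6 > -4, 4 > 0.
So U is strictly dominated and Player I never plays it.

U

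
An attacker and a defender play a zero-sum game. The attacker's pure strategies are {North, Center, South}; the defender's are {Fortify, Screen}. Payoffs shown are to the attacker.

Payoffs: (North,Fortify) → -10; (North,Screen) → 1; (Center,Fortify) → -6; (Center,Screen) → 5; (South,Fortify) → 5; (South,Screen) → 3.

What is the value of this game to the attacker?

43/13

Row minima: North → -10, Center → -6, South → 3; maximin = 3.
Column maxima: Fortify → 5, Screen → 5; minimax = 5.
3 ≠ 5, so there is no saddle point; optimal play is mixed.
North is strictly dominated by Center, so the attacker never plays it.
On the remaining 2×2 (Center, South vs Fortify, Screen):
Let the attacker play Center with probability p. Expected payoff against Fortify: (-6)p + 5(1−p) = −11p + 5; against Screen: 5p + 3(1−p) = 2p + 3.
Setting these equal: −11p + 5 = 2p + 3 ⇒ −13p = -2 ⇒ p = 2/13, and the value is (-11)·(2/13) + 5 = 43/13.
For the defender: with q = P(Fortify), equating Center's and South's payoffs gives −11q + 5 = 2q + 3 ⇒ q = 2/13.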